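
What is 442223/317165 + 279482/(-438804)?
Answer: 52703656381/69586635330 ≈ 0.75738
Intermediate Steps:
442223/317165 + 279482/(-438804) = 442223*(1/317165) + 279482*(-1/438804) = 442223/317165 - 139741/219402 = 52703656381/69586635330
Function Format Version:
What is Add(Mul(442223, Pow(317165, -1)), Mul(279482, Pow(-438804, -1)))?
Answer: Rational(52703656381, 69586635330) ≈ 0.75738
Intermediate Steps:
Add(Mul(442223, Pow(317165, -1)), Mul(279482, Pow(-438804, -1))) = Add(Mul(442223, Rational(1, 317165)), Mul(279482, Rational(-1, 438804))) = Add(Rational(442223, 317165), Rational(-139741, 219402)) = Rational(52703656381, 69586635330)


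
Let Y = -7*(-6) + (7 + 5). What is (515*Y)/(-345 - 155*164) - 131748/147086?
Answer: -748494888/378967079 ≈ -1.9751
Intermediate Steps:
Y = 54 (Y = 42 + 12 = 54)
(515*Y)/(-345 - 155*164) - 131748/147086 = (515*54)/(-345 - 155*164) - 131748/147086 = 27810/(-345 - 25420) - 131748*1/147086 = 27810/(-25765) - 65874/73543 = 27810*(-1/25765) - 65874/73543 = -5562/5153 - 65874/73543 = -748494888/378967079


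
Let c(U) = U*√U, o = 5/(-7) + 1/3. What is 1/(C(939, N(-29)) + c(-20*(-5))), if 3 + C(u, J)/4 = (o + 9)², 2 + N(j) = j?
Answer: 441/566752 ≈ 0.00077812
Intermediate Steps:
N(j) = -2 + j
o = -8/21 (o = 5*(-⅐) + 1*(⅓) = -5/7 + ⅓ = -8/21 ≈ -0.38095)
C(u, J) = 125752/441 (C(u, J) = -12 + 4*(-8/21 + 9)² = -12 + 4*(181/21)² = -12 + 4*(32761/441) = -12 + 131044/441 = 125752/441)
c(U) = U^(3/2)
1/(C(939, N(-29)) + c(-20*(-5))) = 1/(125752/441 + (-20*(-5))^(3/2)) = 1/(125752/441 + 100^(3/2)) = 1/(125752/441 + 1000) = 1/(566752/441) = 441/566752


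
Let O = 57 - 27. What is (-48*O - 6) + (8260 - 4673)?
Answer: 2141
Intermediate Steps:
O = 30
(-48*O - 6) + (8260 - 4673) = (-48*30 - 6) + (8260 - 4673) = (-1440 - 6) + 3587 = -1446 + 3587 = 2141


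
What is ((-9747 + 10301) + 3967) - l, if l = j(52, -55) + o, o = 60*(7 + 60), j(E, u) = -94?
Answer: 595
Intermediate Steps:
o = 4020 (o = 60*67 = 4020)
l = 3926 (l = -94 + 4020 = 3926)
((-9747 + 10301) + 3967) - l = ((-9747 + 10301) + 3967) - 1*3926 = (554 + 3967) - 3926 = 4521 - 3926 = 595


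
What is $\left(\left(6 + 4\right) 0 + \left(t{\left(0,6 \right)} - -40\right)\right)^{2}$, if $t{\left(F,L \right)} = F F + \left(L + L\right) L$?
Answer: $12544$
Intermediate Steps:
$t{\left(F,L \right)} = F^{2} + 2 L^{2}$ ($t{\left(F,L \right)} = F^{2} + 2 L L = F^{2} + 2 L^{2}$)
$\left(\left(6 + 4\right) 0 + \left(t{\left(0,6 \right)} - -40\right)\right)^{2} = \left(\left(6 + 4\right) 0 + \left(\left(0^{2} + 2 \cdot 6^{2}\right) - -40\right)\right)^{2} = \left(10 \cdot 0 + \left(\left(0 + 2 \cdot 36\right) + 40\right)\right)^{2} = \left(0 + \left(\left(0 + 72\right) + 40\right)\right)^{2} = \left(0 + \left(72 + 40\right)\right)^{2} = \left(0 + 112\right)^{2} = 112^{2} = 12544$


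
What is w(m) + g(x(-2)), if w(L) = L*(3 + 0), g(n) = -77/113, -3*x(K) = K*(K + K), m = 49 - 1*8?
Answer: 13822/113 ≈ 122.32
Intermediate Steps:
m = 41 (m = 49 - 8 = 41)
x(K) = -2*K²/3 (x(K) = -K*(K + K)/3 = -K*2*K/3 = -2*K²/3)
g(n) = -77/113 (g(n) = -77*1/113 = -77/113)
w(L) = 3*L (w(L) = L*3 = 3*L)
w(m) + g(x(-2)) = 3*41 - 77/113 = 123 - 77/113 = 13822/113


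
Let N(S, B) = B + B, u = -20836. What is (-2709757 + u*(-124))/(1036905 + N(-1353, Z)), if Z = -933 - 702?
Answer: -42031/344545 ≈ -0.12199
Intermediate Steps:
Z = -1635
N(S, B) = 2*B
(-2709757 + u*(-124))/(1036905 + N(-1353, Z)) = (-2709757 - 20836*(-124))/(1036905 + 2*(-1635)) = (-2709757 + 2583664)/(1036905 - 3270) = -126093/1033635 = -126093*1/1033635 = -42031/344545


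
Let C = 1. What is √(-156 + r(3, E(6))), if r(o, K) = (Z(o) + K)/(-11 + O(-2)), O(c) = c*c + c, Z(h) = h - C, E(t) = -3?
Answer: I*√1403/3 ≈ 12.486*I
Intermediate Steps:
Z(h) = -1 + h (Z(h) = h - 1*1 = h - 1 = -1 + h)
O(c) = c + c² (O(c) = c² + c = c + c²)
r(o, K) = ⅑ - K/9 - o/9 (r(o, K) = ((-1 + o) + K)/(-11 - 2*(1 - 2)) = (-1 + K + o)/(-11 - 2*(-1)) = (-1 + K + o)/(-11 + 2) = (-1 + K + o)/(-9) = (-1 + K + o)*(-⅑) = ⅑ - K/9 - o/9)
√(-156 + r(3, E(6))) = √(-156 + (⅑ - ⅑*(-3) - ⅑*3)) = √(-156 + (⅑ + ⅓ - ⅓)) = √(-156 + ⅑) = √(-1403/9) = I*√1403/3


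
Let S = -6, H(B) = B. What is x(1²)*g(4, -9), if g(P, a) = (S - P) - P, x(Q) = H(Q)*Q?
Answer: -14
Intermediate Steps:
x(Q) = Q² (x(Q) = Q*Q = Q²)
g(P, a) = -6 - 2*P (g(P, a) = (-6 - P) - P = -6 - 2*P)
x(1²)*g(4, -9) = (1²)²*(-6 - 2*4) = 1²*(-6 - 8) = 1*(-14) = -14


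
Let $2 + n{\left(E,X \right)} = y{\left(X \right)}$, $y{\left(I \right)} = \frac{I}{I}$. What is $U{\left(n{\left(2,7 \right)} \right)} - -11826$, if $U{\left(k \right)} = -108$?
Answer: $11718$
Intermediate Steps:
$y{\left(I \right)} = 1$
$n{\left(E,X \right)} = -1$ ($n{\left(E,X \right)} = -2 + 1 = -1$)
$U{\left(n{\left(2,7 \right)} \right)} - -11826 = -108 - -11826 = -108 + 11826 = 11718$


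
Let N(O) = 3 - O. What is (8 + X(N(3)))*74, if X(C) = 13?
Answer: 1554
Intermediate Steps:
(8 + X(N(3)))*74 = (8 + 13)*74 = 21*74 = 1554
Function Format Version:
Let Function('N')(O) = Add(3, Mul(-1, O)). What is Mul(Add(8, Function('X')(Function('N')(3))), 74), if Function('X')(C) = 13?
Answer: 1554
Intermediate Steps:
Mul(Add(8, Function('X')(Function('N')(3))), 74) = Mul(Add(8, 13), 74) = Mul(21, 74) = 1554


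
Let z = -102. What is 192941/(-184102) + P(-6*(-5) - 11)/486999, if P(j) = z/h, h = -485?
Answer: -893560532161/852625149030 ≈ -1.0480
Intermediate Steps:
P(j) = 102/485 (P(j) = -102/(-485) = -102*(-1/485) = 102/485)
192941/(-184102) + P(-6*(-5) - 11)/486999 = 192941/(-184102) + (102/485)/486999 = 192941*(-1/184102) + (102/485)*(1/486999) = -192941/184102 + 2/4631265 = -893560532161/852625149030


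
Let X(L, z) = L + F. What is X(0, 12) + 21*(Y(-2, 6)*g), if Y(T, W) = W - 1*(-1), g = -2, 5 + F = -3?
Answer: -302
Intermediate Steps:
F = -8 (F = -5 - 3 = -8)
Y(T, W) = 1 + W (Y(T, W) = W + 1 = 1 + W)
X(L, z) = -8 + L (X(L, z) = L - 8 = -8 + L)
X(0, 12) + 21*(Y(-2, 6)*g) = (-8 + 0) + 21*((1 + 6)*(-2)) = -8 + 21*(7*(-2)) = -8 + 21*(-14) = -8 - 294 = -302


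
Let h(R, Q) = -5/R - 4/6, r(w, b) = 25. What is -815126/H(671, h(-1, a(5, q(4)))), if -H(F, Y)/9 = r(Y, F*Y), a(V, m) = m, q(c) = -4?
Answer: 815126/225 ≈ 3622.8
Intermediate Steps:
h(R, Q) = -2/3 - 5/R (h(R, Q) = -5/R - 4*1/6 = -5/R - 2/3 = -2/3 - 5/R)
H(F, Y) = -225 (H(F, Y) = -9*25 = -225)
-815126/H(671, h(-1, a(5, q(4)))) = -815126/(-225) = -815126*(-1/225) = 815126/225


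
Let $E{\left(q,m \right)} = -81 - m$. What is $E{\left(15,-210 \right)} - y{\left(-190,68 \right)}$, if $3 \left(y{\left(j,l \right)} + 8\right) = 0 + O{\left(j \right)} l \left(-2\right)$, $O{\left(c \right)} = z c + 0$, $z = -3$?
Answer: $25977$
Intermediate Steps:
$O{\left(c \right)} = - 3 c$ ($O{\left(c \right)} = - 3 c + 0 = - 3 c$)
$y{\left(j,l \right)} = -8 + 2 j l$ ($y{\left(j,l \right)} = -8 + \frac{0 + - 3 j l \left(-2\right)}{3} = -8 + \frac{0 + 6 j l}{3} = -8 + \frac{6 j l}{3} = -8 + 2 j l$)
$E{\left(15,-210 \right)} - y{\left(-190,68 \right)} = \left(-81 - -210\right) - \left(-8 + 2 \left(-190\right) 68\right) = \left(-81 + 210\right) - \left(-8 - 25840\right) = 129 - -25848 = 129 + 25848 = 25977$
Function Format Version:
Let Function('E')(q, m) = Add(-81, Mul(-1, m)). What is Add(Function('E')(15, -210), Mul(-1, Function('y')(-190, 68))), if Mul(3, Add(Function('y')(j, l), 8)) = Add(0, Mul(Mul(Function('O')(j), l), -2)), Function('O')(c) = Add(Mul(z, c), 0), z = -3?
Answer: 25977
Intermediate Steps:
Function('O')(c) = Mul(-3, c) (Function('O')(c) = Add(Mul(-3, c), 0) = Mul(-3, c))
Function('y')(j, l) = Add(-8, Mul(2, j, l)) (Function('y')(j, l) = Add(-8, Mul(Rational(1, 3), Add(0, Mul(Mul(Mul(-3, j), l), -2)))) = Add(-8, Mul(Rational(1, 3), Add(0, Mul(Mul(-3, j, l), -2)))) = Add(-8, Mul(Rational(1, 3), Add(0, Mul(6, j, l)))) = Add(-8, Mul(Rational(1, 3), Mul(6, j, l))) = Add(-8, Mul(2, j, l)))
Add(Function('E')(15, -210), Mul(-1, Function('y')(-190, 68))) = Add(Add(-81, Mul(-1, -210)), Mul(-1, Add(-8, Mul(2, -190, 68)))) = Add(Add(-81, 210), Mul(-1, Add(-8, -25840))) = Add(129, Mul(-1, -25848)) = Add(129, 25848) = 25977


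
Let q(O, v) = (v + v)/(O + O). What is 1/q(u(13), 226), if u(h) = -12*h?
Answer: -78/113 ≈ -0.69027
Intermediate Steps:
q(O, v) = v/O (q(O, v) = (2*v)/((2*O)) = (2*v)*(1/(2*O)) = v/O)
1/q(u(13), 226) = 1/(226/((-12*13))) = 1/(226/(-156)) = 1/(226*(-1/156)) = 1/(-113/78) = -78/113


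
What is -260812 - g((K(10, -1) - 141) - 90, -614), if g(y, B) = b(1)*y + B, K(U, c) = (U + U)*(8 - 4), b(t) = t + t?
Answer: -259896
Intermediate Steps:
b(t) = 2*t
K(U, c) = 8*U (K(U, c) = (2*U)*4 = 8*U)
g(y, B) = B + 2*y (g(y, B) = (2*1)*y + B = 2*y + B = B + 2*y)
-260812 - g((K(10, -1) - 141) - 90, -614) = -260812 - (-614 + 2*((8*10 - 141) - 90)) = -260812 - (-614 + 2*((80 - 141) - 90)) = -260812 - (-614 + 2*(-61 - 90)) = -260812 - (-614 + 2*(-151)) = -260812 - (-614 - 302) = -260812 - 1*(-916) = -260812 + 916 = -259896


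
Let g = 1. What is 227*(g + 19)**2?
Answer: 90800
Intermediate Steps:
227*(g + 19)**2 = 227*(1 + 19)**2 = 227*20**2 = 227*400 = 90800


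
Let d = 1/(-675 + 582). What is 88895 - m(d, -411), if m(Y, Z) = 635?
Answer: 88260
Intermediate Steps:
d = -1/93 (d = 1/(-93) = -1/93 ≈ -0.010753)
88895 - m(d, -411) = 88895 - 1*635 = 88895 - 635 = 88260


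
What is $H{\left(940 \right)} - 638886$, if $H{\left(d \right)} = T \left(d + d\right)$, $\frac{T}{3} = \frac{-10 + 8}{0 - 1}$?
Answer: $-627606$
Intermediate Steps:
$T = 6$ ($T = 3 \frac{-10 + 8}{0 - 1} = 3 \left(- \frac{2}{-1}\right) = 3 \left(\left(-2\right) \left(-1\right)\right) = 3 \cdot 2 = 6$)
$H{\left(d \right)} = 12 d$ ($H{\left(d \right)} = 6 \left(d + d\right) = 6 \cdot 2 d = 12 d$)
$H{\left(940 \right)} - 638886 = 12 \cdot 940 - 638886 = 11280 - 638886 = -627606$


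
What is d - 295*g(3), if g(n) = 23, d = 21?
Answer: -6764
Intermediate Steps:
d - 295*g(3) = 21 - 295*23 = 21 - 6785 = -6764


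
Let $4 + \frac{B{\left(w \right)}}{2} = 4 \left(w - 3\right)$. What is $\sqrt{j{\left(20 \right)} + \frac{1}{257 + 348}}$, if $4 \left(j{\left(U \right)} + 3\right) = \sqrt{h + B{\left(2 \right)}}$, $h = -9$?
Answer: $\frac{\sqrt{-36280 + 15125 i}}{110} \approx 0.35364 + 1.7673 i$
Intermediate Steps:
$B{\left(w \right)} = -32 + 8 w$ ($B{\left(w \right)} = -8 + 2 \cdot 4 \left(w - 3\right) = -8 + 2 \cdot 4 \left(-3 + w\right) = -8 + 2 \left(-12 + 4 w\right) = -8 + \left(-24 + 8 w\right) = -32 + 8 w$)
$j{\left(U \right)} = -3 + \frac{5 i}{4}$ ($j{\left(U \right)} = -3 + \frac{\sqrt{-9 + \left(-32 + 8 \cdot 2\right)}}{4} = -3 + \frac{\sqrt{-9 + \left(-32 + 16\right)}}{4} = -3 + \frac{\sqrt{-9 - 16}}{4} = -3 + \frac{\sqrt{-25}}{4} = -3 + \frac{5 i}{4}$)
$\sqrt{j{\left(20 \right)} + \frac{1}{257 + 348}} = \sqrt{\left(-3 + \frac{5 i}{4}\right) + \frac{1}{257 + 348}} = \sqrt{\left(-3 + \frac{5 i}{4}\right) + \frac{1}{605}} = \sqrt{- \frac{1814}{605} + \frac{5 i}{4}}$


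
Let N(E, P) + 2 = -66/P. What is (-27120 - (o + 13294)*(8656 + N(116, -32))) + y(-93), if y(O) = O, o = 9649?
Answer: -3177972079/16 ≈ -1.9862e+8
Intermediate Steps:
N(E, P) = -2 - 66/P
(-27120 - (o + 13294)*(8656 + N(116, -32))) + y(-93) = (-27120 - (9649 + 13294)*(8656 + (-2 - 66/(-32)))) - 93 = (-27120 - 22943*(8656 + (-2 - 66*(-1/32)))) - 93 = (-27120 - 22943*(8656 + (-2 + 33/16))) - 93 = (-27120 - 22943*(8656 + 1/16)) - 93 = (-27120 - 22943*138497/16) - 93 = (-27120 - 1*3177536671/16) - 93 = (-27120 - 3177536671/16) - 93 = -3177970591/16 - 93 = -3177972079/16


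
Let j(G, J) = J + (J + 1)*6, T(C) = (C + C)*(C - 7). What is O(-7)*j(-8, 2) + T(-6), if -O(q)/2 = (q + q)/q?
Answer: 76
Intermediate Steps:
T(C) = 2*C*(-7 + C) (T(C) = (2*C)*(-7 + C) = 2*C*(-7 + C))
j(G, J) = 6 + 7*J (j(G, J) = J + (1 + J)*6 = J + (6 + 6*J) = 6 + 7*J)
O(q) = -4 (O(q) = -2*(q + q)/q = -2*2*q/q = -2*2 = -4)
O(-7)*j(-8, 2) + T(-6) = -4*(6 + 7*2) + 2*(-6)*(-7 - 6) = -4*(6 + 14) + 2*(-6)*(-13) = -4*20 + 156 = -80 + 156 = 76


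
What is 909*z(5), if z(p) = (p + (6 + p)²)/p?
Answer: 114534/5 ≈ 22907.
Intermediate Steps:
z(p) = (p + (6 + p)²)/p
909*z(5) = 909*((5 + (6 + 5)²)/5) = 909*((5 + 11²)/5) = 909*((5 + 121)/5) = 909*((⅕)*126) = 909*(126/5) = 114534/5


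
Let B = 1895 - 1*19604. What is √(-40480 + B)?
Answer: I*√58189 ≈ 241.22*I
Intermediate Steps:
B = -17709 (B = 1895 - 19604 = -17709)
√(-40480 + B) = √(-40480 - 17709) = √(-58189) = I*√58189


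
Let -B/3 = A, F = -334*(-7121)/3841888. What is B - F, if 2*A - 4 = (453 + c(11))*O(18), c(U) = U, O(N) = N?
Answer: -24078301303/1920944 ≈ -12535.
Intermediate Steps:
F = 1189207/1920944 (F = 2378414*(1/3841888) = 1189207/1920944 ≈ 0.61907)
A = 4178 (A = 2 + ((453 + 11)*18)/2 = 2 + (464*18)/2 = 2 + (1/2)*8352 = 2 + 4176 = 4178)
B = -12534 (B = -3*4178 = -12534)
B - F = -12534 - 1*1189207/1920944 = -12534 - 1189207/1920944 = -24078301303/1920944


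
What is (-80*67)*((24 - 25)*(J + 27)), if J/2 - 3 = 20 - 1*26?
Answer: 112560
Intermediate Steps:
J = -6 (J = 6 + 2*(20 - 1*26) = 6 + 2*(20 - 26) = 6 + 2*(-6) = 6 - 12 = -6)
(-80*67)*((24 - 25)*(J + 27)) = (-80*67)*((24 - 25)*(-6 + 27)) = -(-5360)*21 = -5360*(-21) = 112560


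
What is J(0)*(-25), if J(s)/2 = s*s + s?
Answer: 0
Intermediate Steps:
J(s) = 2*s + 2*s² (J(s) = 2*(s*s + s) = 2*(s² + s) = 2*(s + s²) = 2*s + 2*s²)
J(0)*(-25) = (2*0*(1 + 0))*(-25) = (2*0*1)*(-25) = 0*(-25) = 0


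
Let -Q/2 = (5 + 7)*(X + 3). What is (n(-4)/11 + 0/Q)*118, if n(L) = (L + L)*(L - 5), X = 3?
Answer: 8496/11 ≈ 772.36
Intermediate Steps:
Q = -144 (Q = -2*(5 + 7)*(3 + 3) = -24*6 = -2*72 = -144)
n(L) = 2*L*(-5 + L) (n(L) = (2*L)*(-5 + L) = 2*L*(-5 + L))
(n(-4)/11 + 0/Q)*118 = ((2*(-4)*(-5 - 4))/11 + 0/(-144))*118 = ((2*(-4)*(-9))*(1/11) + 0*(-1/144))*118 = (72*(1/11) + 0)*118 = (72/11 + 0)*118 = (72/11)*118 = 8496/11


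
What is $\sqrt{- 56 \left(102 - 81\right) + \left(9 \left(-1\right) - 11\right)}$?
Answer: $2 i \sqrt{299} \approx 34.583 i$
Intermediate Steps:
$\sqrt{- 56 \left(102 - 81\right) + \left(9 \left(-1\right) - 11\right)} = \sqrt{\left(-56\right) 21 - 20} = \sqrt{-1176 - 20} = \sqrt{-1196} = 2 i \sqrt{299}$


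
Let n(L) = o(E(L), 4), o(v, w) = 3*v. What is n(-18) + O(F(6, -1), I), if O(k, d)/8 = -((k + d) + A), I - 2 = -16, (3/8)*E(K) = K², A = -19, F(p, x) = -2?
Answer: 2872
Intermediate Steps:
E(K) = 8*K²/3
n(L) = 8*L² (n(L) = 3*(8*L²/3) = 8*L²)
I = -14 (I = 2 - 16 = -14)
O(k, d) = 152 - 8*d - 8*k (O(k, d) = 8*(-((k + d) - 19)) = 8*(-((d + k) - 19)) = 8*(-(-19 + d + k)) = 8*(19 - d - k) = 152 - 8*d - 8*k)
n(-18) + O(F(6, -1), I) = 8*(-18)² + (152 - 8*(-14) - 8*(-2)) = 8*324 + (152 + 112 + 16) = 2592 + 280 = 2872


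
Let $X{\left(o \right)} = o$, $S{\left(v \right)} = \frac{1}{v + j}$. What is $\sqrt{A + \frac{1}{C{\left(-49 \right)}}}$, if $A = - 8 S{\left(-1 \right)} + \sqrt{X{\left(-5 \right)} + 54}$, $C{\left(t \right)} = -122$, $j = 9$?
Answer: $\frac{\sqrt{89182}}{122} \approx 2.4478$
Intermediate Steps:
$S{\left(v \right)} = \frac{1}{9 + v}$ ($S{\left(v \right)} = \frac{1}{v + 9} = \frac{1}{9 + v}$)
$A = 6$ ($A = - \frac{8}{9 - 1} + \sqrt{-5 + 54} = - \frac{8}{8} + \sqrt{49} = \left(-8\right) \frac{1}{8} + 7 = -1 + 7 = 6$)
$\sqrt{A + \frac{1}{C{\left(-49 \right)}}} = \sqrt{6 + \frac{1}{-122}} = \sqrt{6 - \frac{1}{122}} = \sqrt{\frac{731}{122}} = \frac{\sqrt{89182}}{122}$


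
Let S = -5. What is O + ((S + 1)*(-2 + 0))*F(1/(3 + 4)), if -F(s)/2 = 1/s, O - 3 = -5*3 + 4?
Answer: -120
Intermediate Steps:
O = -8 (O = 3 + (-5*3 + 4) = 3 + (-15 + 4) = 3 - 11 = -8)
F(s) = -2/s
O + ((S + 1)*(-2 + 0))*F(1/(3 + 4)) = -8 + ((-5 + 1)*(-2 + 0))*(-2/(1/(3 + 4))) = -8 + (-4*(-2))*(-2/(1/7)) = -8 + 8*(-2/1/7) = -8 + 8*(-2*7) = -8 + 8*(-14) = -8 - 112 = -120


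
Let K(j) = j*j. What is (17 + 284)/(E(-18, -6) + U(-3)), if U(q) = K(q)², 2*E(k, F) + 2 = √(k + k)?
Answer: 24080/6409 - 903*I/6409 ≈ 3.7572 - 0.1409*I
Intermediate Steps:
E(k, F) = -1 + √2*√k/2 (E(k, F) = -1 + √(k + k)/2 = -1 + √(2*k)/2 = -1 + (√2*√k)/2 = -1 + √2*√k/2)
K(j) = j²
U(q) = q⁴ (U(q) = (q²)² = q⁴)
(17 + 284)/(E(-18, -6) + U(-3)) = (17 + 284)/((-1 + √2*√(-18)/2) + (-3)⁴) = 301/((-1 + √2*(3*I*√2)/2) + 81) = 301/((-1 + 3*I) + 81) = 301/(80 + 3*I) = 301*((80 - 3*I)/6409) = 301*(80 - 3*I)/6409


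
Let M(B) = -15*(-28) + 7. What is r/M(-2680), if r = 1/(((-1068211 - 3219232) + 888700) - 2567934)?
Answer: -1/2547771079 ≈ -3.9250e-10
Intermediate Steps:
M(B) = 427 (M(B) = 420 + 7 = 427)
r = -1/5966677 (r = 1/((-4287443 + 888700) - 2567934) = 1/(-3398743 - 2567934) = 1/(-5966677) = -1/5966677 ≈ -1.6760e-7)
r/M(-2680) = -1/5966677/427 = -1/5966677*1/427 = -1/2547771079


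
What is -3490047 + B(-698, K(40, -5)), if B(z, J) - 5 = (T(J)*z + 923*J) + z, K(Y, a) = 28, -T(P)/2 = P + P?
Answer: -3386720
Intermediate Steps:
T(P) = -4*P (T(P) = -2*(P + P) = -4*P)
B(z, J) = 5 + z + 923*J - 4*J*z (B(z, J) = 5 + (((-4*J)*z + 923*J) + z) = 5 + ((-4*J*z + 923*J) + z) = 5 + ((923*J - 4*J*z) + z) = 5 + (z + 923*J - 4*J*z) = 5 + z + 923*J - 4*J*z)
-3490047 + B(-698, K(40, -5)) = -3490047 + (5 - 698 + 923*28 - 4*28*(-698)) = -3490047 + (5 - 698 + 25844 + 78176) = -3490047 + 103327 = -3386720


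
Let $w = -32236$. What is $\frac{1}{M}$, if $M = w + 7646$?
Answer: $- \frac{1}{24590} \approx -4.0667 \cdot 10^{-5}$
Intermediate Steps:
$M = -24590$ ($M = -32236 + 7646 = -24590$)
$\frac{1}{M} = \frac{1}{-24590} = - \frac{1}{24590}$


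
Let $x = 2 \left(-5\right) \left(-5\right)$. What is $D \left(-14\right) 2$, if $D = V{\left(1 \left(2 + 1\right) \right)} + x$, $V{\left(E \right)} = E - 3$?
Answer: $-1400$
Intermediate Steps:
$V{\left(E \right)} = -3 + E$ ($V{\left(E \right)} = E - 3 = -3 + E$)
$x = 50$ ($x = \left(-10\right) \left(-5\right) = 50$)
$D = 50$ ($D = \left(-3 + 1 \left(2 + 1\right)\right) + 50 = \left(-3 + 1 \cdot 3\right) + 50 = \left(-3 + 3\right) + 50 = 0 + 50 = 50$)
$D \left(-14\right) 2 = 50 \left(-14\right) 2 = \left(-700\right) 2 = -1400$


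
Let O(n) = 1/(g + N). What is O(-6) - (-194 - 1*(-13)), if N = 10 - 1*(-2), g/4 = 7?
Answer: 7241/40 ≈ 181.02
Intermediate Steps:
g = 28 (g = 4*7 = 28)
N = 12 (N = 10 + 2 = 12)
O(n) = 1/40 (O(n) = 1/(28 + 12) = 1/40)
O(-6) - (-194 - 1*(-13)) = 1/40 - (-194 - 1*(-13)) = 1/40 - (-194 + 13) = 1/40 - 1*(-181) = 1/40 + 181 = 7241/40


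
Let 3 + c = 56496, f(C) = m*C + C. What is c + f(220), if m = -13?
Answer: 53853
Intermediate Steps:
f(C) = -12*C (f(C) = -13*C + C = -12*C)
c = 56493 (c = -3 + 56496 = 56493)
c + f(220) = 56493 - 12*220 = 56493 - 2640 = 53853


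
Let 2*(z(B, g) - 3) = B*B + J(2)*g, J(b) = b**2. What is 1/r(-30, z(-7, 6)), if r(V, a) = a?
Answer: 2/79 ≈ 0.025316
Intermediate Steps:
z(B, g) = 3 + B**2/2 + 2*g (z(B, g) = 3 + (B*B + 2**2*g)/2 = 3 + (B**2 + 4*g)/2 = 3 + (B**2/2 + 2*g) = 3 + B**2/2 + 2*g)
1/r(-30, z(-7, 6)) = 1/(3 + (1/2)*(-7)**2 + 2*6) = 1/(3 + (1/2)*49 + 12) = 1/(3 + 49/2 + 12) = 1/(79/2) = 2/79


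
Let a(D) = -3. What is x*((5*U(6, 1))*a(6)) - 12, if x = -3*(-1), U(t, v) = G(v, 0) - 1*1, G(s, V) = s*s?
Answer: -12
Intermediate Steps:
G(s, V) = s²
U(t, v) = -1 + v² (U(t, v) = v² - 1*1 = v² - 1 = -1 + v²)
x = 3
x*((5*U(6, 1))*a(6)) - 12 = 3*((5*(-1 + 1²))*(-3)) - 12 = 3*((5*(-1 + 1))*(-3)) - 12 = 3*((5*0)*(-3)) - 12 = 3*(0*(-3)) - 12 = 3*0 - 12 = 0 - 12 = -12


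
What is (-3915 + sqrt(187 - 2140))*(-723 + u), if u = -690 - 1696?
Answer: 12171735 - 9327*I*sqrt(217) ≈ 1.2172e+7 - 1.374e+5*I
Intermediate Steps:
u = -2386
(-3915 + sqrt(187 - 2140))*(-723 + u) = (-3915 + sqrt(187 - 2140))*(-723 - 2386) = (-3915 + sqrt(-1953))*(-3109) = (-3915 + 3*I*sqrt(217))*(-3109) = 12171735 - 9327*I*sqrt(217)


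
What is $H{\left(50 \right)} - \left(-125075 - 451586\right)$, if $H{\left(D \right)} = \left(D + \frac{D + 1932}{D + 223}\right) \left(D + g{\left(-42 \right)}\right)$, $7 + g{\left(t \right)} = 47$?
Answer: $\frac{52945111}{91} \approx 5.8181 \cdot 10^{5}$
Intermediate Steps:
$g{\left(t \right)} = 40$ ($g{\left(t \right)} = -7 + 47 = 40$)
$H{\left(D \right)} = \left(40 + D\right) \left(D + \frac{1932 + D}{223 + D}\right)$ ($H{\left(D \right)} = \left(D + \frac{D + 1932}{D + 223}\right) \left(D + 40\right) = \left(D + \frac{1932 + D}{223 + D}\right) \left(40 + D\right) = \left(40 + D\right) \left(D + \frac{1932 + D}{223 + D}\right)$)
$H{\left(50 \right)} - \left(-125075 - 451586\right) = \frac{77280 + 50^{3} + 264 \cdot 50^{2} + 10892 \cdot 50}{223 + 50} - \left(-125075 - 451586\right) = \frac{77280 + 125000 + 264 \cdot 2500 + 544600}{273} - -576661 = \frac{77280 + 125000 + 660000 + 544600}{273} + 576661 = \frac{1}{273} \cdot 1406880 + 576661 = \frac{468960}{91} + 576661 = \frac{52945111}{91}$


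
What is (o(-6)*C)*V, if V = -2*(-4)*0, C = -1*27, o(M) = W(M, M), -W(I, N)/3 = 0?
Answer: 0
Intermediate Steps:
W(I, N) = 0 (W(I, N) = -3*0 = 0)
o(M) = 0
C = -27
V = 0 (V = 8*0 = 0)
(o(-6)*C)*V = (0*(-27))*0 = 0*0 = 0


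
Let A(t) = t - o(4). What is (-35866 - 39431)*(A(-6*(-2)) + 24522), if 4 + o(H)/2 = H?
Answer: -1847336598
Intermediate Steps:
o(H) = -8 + 2*H
A(t) = t (A(t) = t - (-8 + 2*4) = t - (-8 + 8) = t - 1*0 = t + 0 = t)
(-35866 - 39431)*(A(-6*(-2)) + 24522) = (-35866 - 39431)*(-6*(-2) + 24522) = -75297*(12 + 24522) = -75297*24534 = -1847336598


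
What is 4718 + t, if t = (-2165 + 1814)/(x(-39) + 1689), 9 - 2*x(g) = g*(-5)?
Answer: 2509859/532 ≈ 4717.8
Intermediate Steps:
x(g) = 9/2 + 5*g/2 (x(g) = 9/2 - g*(-5)/2 = 9/2 - (-5)*g/2 = 9/2 + 5*g/2)
t = -117/532 (t = (-2165 + 1814)/((9/2 + (5/2)*(-39)) + 1689) = -351/((9/2 - 195/2) + 1689) = -351/(-93 + 1689) = -351/1596 = -351*1/1596 = -117/532 ≈ -0.21992)
4718 + t = 4718 - 117/532 = 2509859/532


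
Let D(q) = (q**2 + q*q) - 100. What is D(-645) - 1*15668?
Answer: 816282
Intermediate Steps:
D(q) = -100 + 2*q**2 (D(q) = (q**2 + q**2) - 100 = 2*q**2 - 100 = -100 + 2*q**2)
D(-645) - 1*15668 = (-100 + 2*(-645)**2) - 1*15668 = (-100 + 2*416025) - 15668 = (-100 + 832050) - 15668 = 831950 - 15668 = 816282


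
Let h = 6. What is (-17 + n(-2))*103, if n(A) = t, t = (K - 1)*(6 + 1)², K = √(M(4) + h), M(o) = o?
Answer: -6798 + 5047*√10 ≈ 9162.0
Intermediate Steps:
K = √10 (K = √(4 + 6) = √10 ≈ 3.1623)
t = -49 + 49*√10 (t = (√10 - 1)*(6 + 1)² = (-1 + √10)*7² = (-1 + √10)*49 = -49 + 49*√10 ≈ 105.95)
n(A) = -49 + 49*√10
(-17 + n(-2))*103 = (-17 + (-49 + 49*√10))*103 = (-66 + 49*√10)*103 = -6798 + 5047*√10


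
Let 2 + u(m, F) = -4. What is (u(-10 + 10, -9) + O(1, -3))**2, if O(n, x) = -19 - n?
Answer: 676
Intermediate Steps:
u(m, F) = -6 (u(m, F) = -2 - 4 = -6)
(u(-10 + 10, -9) + O(1, -3))**2 = (-6 + (-19 - 1*1))**2 = (-6 + (-19 - 1))**2 = (-6 - 20)**2 = (-26)**2 = 676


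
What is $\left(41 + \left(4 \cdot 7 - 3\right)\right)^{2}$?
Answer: $4356$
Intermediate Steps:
$\left(41 + \left(4 \cdot 7 - 3\right)\right)^{2} = \left(41 + \left(28 - 3\right)\right)^{2} = \left(41 + 25\right)^{2} = 66^{2} = 4356$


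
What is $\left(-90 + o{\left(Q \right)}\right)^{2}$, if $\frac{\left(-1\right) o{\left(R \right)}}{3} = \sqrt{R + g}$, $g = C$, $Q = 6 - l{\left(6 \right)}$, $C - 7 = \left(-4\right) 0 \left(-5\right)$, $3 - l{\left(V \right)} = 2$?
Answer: $8208 + 1080 \sqrt{3} \approx 10079.0$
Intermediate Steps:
$l{\left(V \right)} = 1$ ($l{\left(V \right)} = 3 - 2 = 1$)
$C = 7$ ($C = 7 + \left(-4\right) 0 \left(-5\right) = 7 + 0 \left(-5\right) = 7 + 0 = 7$)
$Q = 5$ ($Q = 6 - 1 = 5$)
$g = 7$
$o{\left(R \right)} = - 3 \sqrt{7 + R}$ ($o{\left(R \right)} = - 3 \sqrt{R + 7} = - 3 \sqrt{7 + R}$)
$\left(-90 + o{\left(Q \right)}\right)^{2} = \left(-90 - 3 \sqrt{7 + 5}\right)^{2} = \left(-90 - 3 \sqrt{12}\right)^{2} = \left(-90 - 3 \cdot 2 \sqrt{3}\right)^{2} = \left(-90 - 6 \sqrt{3}\right)^{2}$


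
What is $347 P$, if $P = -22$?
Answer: $-7634$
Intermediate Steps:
$347 P = 347 \left(-22\right) = -7634$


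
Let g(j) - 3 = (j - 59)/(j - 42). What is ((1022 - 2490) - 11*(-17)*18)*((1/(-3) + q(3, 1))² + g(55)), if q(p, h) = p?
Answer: 167462/9 ≈ 18607.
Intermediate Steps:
g(j) = 3 + (-59 + j)/(-42 + j) (g(j) = 3 + (j - 59)/(j - 42) = 3 + (-59 + j)/(-42 + j))
((1022 - 2490) - 11*(-17)*18)*((1/(-3) + q(3, 1))² + g(55)) = ((1022 - 2490) - 11*(-17)*18)*((1/(-3) + 3)² + (-185 + 4*55)/(-42 + 55)) = (-1468 + 187*18)*((-⅓ + 3)² + (-185 + 220)/13) = (-1468 + 3366)*((8/3)² + (1/13)*35) = 1898*(64/9 + 35/13) = 1898*(1147/117) = 167462/9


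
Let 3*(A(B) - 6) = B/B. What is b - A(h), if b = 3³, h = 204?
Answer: 62/3 ≈ 20.667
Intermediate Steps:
A(B) = 19/3 (A(B) = 6 + (B/B)/3 = 6 + (⅓)*1 = 6 + ⅓ = 19/3)
b = 27
b - A(h) = 27 - 1*19/3 = 27 - 19/3 = 62/3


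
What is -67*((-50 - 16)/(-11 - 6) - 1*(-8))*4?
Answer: -54136/17 ≈ -3184.5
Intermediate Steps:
-67*((-50 - 16)/(-11 - 6) - 1*(-8))*4 = -67*(-66/(-17) + 8)*4 = -67*(-66*(-1/17) + 8)*4 = -67*(66/17 + 8)*4 = -67*202/17*4 = -13534/17*4 = -54136/17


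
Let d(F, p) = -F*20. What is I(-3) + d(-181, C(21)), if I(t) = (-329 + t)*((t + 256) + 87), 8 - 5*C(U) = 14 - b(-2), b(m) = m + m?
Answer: -109260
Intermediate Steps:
b(m) = 2*m
C(U) = -2 (C(U) = 8/5 - (14 - 2*(-2))/5 = 8/5 - (14 - 1*(-4))/5 = 8/5 - (14 + 4)/5 = 8/5 - ⅕*18 = 8/5 - 18/5 = -2)
I(t) = (-329 + t)*(343 + t) (I(t) = (-329 + t)*((256 + t) + 87) = (-329 + t)*(343 + t))
d(F, p) = -20*F
I(-3) + d(-181, C(21)) = (-112847 + (-3)² + 14*(-3)) - 20*(-181) = (-112847 + 9 - 42) + 3620 = -112880 + 3620 = -109260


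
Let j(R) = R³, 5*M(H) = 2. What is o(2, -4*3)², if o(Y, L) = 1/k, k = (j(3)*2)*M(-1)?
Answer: 25/11664 ≈ 0.0021433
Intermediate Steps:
M(H) = ⅖ (M(H) = (⅕)*2 = ⅖)
k = 108/5 (k = (3³*2)*(⅖) = (27*2)*(⅖) = 54*(⅖) = 108/5 ≈ 21.600)
o(Y, L) = 5/108 (o(Y, L) = 1/(108/5) = 5/108)
o(2, -4*3)² = (5/108)² = 25/11664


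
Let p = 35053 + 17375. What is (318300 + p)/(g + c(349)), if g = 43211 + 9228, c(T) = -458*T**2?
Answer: -41192/6192491 ≈ -0.0066519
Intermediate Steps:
p = 52428
g = 52439
(318300 + p)/(g + c(349)) = (318300 + 52428)/(52439 - 458*349**2) = 370728/(52439 - 458*121801) = 370728/(52439 - 55784858) = 370728/(-55732419) = 370728*(-1/55732419) = -41192/6192491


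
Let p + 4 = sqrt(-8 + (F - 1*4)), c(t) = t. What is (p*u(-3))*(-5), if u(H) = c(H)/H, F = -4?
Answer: 20 - 20*I ≈ 20.0 - 20.0*I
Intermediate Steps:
u(H) = 1 (u(H) = H/H = 1)
p = -4 + 4*I (p = -4 + sqrt(-8 + (-4 - 1*4)) = -4 + sqrt(-8 + (-4 - 4)) = -4 + sqrt(-8 - 8) = -4 + sqrt(-16) = -4 + 4*I ≈ -4.0 + 4.0*I)
(p*u(-3))*(-5) = ((-4 + 4*I)*1)*(-5) = (-4 + 4*I)*(-5) = 20 - 20*I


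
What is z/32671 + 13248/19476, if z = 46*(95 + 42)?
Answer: 15432310/17675011 ≈ 0.87311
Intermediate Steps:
z = 6302 (z = 46*137 = 6302)
z/32671 + 13248/19476 = 6302/32671 + 13248/19476 = 6302*(1/32671) + 13248*(1/19476) = 6302/32671 + 368/541 = 15432310/17675011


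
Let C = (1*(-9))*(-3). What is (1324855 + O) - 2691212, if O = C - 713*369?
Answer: -1629427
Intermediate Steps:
C = 27 (C = -9*(-3) = 27)
O = -263070 (O = 27 - 713*369 = 27 - 263097 = -263070)
(1324855 + O) - 2691212 = (1324855 - 263070) - 2691212 = 1061785 - 2691212 = -1629427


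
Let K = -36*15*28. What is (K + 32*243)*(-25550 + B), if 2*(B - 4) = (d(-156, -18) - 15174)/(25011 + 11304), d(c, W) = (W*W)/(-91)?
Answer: 22962692245968/122395 ≈ 1.8761e+8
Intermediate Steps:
d(c, W) = -W²/91 (d(c, W) = W²*(-1/91) = -W²/91)
K = -15120 (K = -540*28 = -15120)
B = 464003/122395 (B = 4 + ((-1/91*(-18)² - 15174)/(25011 + 11304))/2 = 4 + ((-1/91*324 - 15174)/36315)/2 = 4 + ((-324/91 - 15174)*(1/36315))/2 = 4 + (-1381158/91*1/36315)/2 = 4 + (½)*(-51154/122395) = 4 - 25577/122395 = 464003/122395 ≈ 3.7910)
(K + 32*243)*(-25550 + B) = (-15120 + 32*243)*(-25550 + 464003/122395) = (-15120 + 7776)*(-3126728247/122395) = -7344*(-3126728247/122395) = 22962692245968/122395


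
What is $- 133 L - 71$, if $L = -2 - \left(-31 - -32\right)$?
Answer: $328$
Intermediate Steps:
$L = -3$ ($L = -2 - \left(-31 + 32\right) = -2 - 1 = -3$)
$- 133 L - 71 = \left(-133\right) \left(-3\right) - 71 = 399 - 71 = 328$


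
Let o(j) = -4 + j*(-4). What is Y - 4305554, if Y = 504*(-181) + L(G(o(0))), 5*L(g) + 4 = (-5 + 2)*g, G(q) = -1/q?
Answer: -87935579/20 ≈ -4.3968e+6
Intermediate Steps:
o(j) = -4 - 4*j
L(g) = -⅘ - 3*g/5 (L(g) = -⅘ + ((-5 + 2)*g)/5 = -⅘ + (-3*g)/5 = -⅘ - 3*g/5)
Y = -1824499/20 (Y = 504*(-181) + (-⅘ - (-3)/(5*(-4 - 4*0))) = -91224 + (-⅘ - (-3)/(5*(-4 + 0))) = -91224 + (-⅘ - (-3)/(5*(-4))) = -91224 + (-⅘ - (-3)*(-1)/(5*4)) = -91224 + (-⅘ - ⅗*¼) = -91224 + (-⅘ - 3/20) = -91224 - 19/20 = -1824499/20 ≈ -91225.)
Y - 4305554 = -1824499/20 - 4305554 = -87935579/20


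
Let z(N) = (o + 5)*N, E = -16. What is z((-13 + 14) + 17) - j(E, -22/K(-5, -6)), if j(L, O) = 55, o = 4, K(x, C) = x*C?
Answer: 107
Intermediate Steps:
K(x, C) = C*x
z(N) = 9*N (z(N) = (4 + 5)*N = 9*N)
z((-13 + 14) + 17) - j(E, -22/K(-5, -6)) = 9*((-13 + 14) + 17) - 1*55 = 9*(1 + 17) - 55 = 9*18 - 55 = 162 - 55 = 107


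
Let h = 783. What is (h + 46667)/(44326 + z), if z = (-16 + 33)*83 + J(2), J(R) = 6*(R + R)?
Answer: 47450/45761 ≈ 1.0369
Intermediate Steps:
J(R) = 12*R (J(R) = 6*(2*R) = 12*R)
z = 1435 (z = (-16 + 33)*83 + 12*2 = 17*83 + 24 = 1411 + 24 = 1435)
(h + 46667)/(44326 + z) = (783 + 46667)/(44326 + 1435) = 47450/45761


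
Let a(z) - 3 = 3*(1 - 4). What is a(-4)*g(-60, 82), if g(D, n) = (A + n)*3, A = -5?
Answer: -1386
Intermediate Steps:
a(z) = -6 (a(z) = 3 + 3*(1 - 4) = 3 + 3*(-3) = 3 - 9 = -6)
g(D, n) = -15 + 3*n (g(D, n) = (-5 + n)*3 = -15 + 3*n)
a(-4)*g(-60, 82) = -6*(-15 + 3*82) = -6*(-15 + 246) = -6*231 = -1386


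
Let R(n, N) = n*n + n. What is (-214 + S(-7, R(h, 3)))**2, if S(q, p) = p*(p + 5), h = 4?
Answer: 81796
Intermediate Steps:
R(n, N) = n + n**2 (R(n, N) = n**2 + n = n + n**2)
S(q, p) = p*(5 + p)
(-214 + S(-7, R(h, 3)))**2 = (-214 + (4*(1 + 4))*(5 + 4*(1 + 4)))**2 = (-214 + (4*5)*(5 + 4*5))**2 = (-214 + 20*(5 + 20))**2 = (-214 + 20*25)**2 = (-214 + 500)**2 = 286**2 = 81796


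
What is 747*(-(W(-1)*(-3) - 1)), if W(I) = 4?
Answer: 9711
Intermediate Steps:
747*(-(W(-1)*(-3) - 1)) = 747*(-(4*(-3) - 1)) = 747*(-(-12 - 1)) = 747*(-1*(-13)) = 747*13 = 9711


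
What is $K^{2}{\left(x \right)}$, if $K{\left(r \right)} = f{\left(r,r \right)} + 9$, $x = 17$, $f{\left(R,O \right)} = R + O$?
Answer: $1849$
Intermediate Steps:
$f{\left(R,O \right)} = O + R$
$K{\left(r \right)} = 9 + 2 r$ ($K{\left(r \right)} = \left(r + r\right) + 9 = 2 r + 9 = 9 + 2 r$)
$K^{2}{\left(x \right)} = \left(9 + 2 \cdot 17\right)^{2} = \left(9 + 34\right)^{2} = 43^{2} = 1849$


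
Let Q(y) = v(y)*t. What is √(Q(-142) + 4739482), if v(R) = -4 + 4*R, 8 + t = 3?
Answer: √4742342 ≈ 2177.7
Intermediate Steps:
t = -5 (t = -8 + 3 = -5)
Q(y) = 20 - 20*y (Q(y) = (-4 + 4*y)*(-5) = 20 - 20*y)
√(Q(-142) + 4739482) = √((20 - 20*(-142)) + 4739482) = √((20 + 2840) + 4739482) = √(2860 + 4739482) = √4742342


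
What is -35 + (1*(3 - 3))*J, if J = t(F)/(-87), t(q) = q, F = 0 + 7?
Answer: -35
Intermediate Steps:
F = 7
J = -7/87 (J = 7/(-87) = 7*(-1/87) = -7/87 ≈ -0.080460)
-35 + (1*(3 - 3))*J = -35 + (1*(3 - 3))*(-7/87) = -35 + (1*0)*(-7/87) = -35 + 0*(-7/87) = -35 + 0 = -35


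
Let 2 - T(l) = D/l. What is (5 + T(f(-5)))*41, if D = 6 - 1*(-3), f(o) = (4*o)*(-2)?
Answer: 11111/40 ≈ 277.77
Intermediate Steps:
f(o) = -8*o
D = 9 (D = 6 + 3 = 9)
T(l) = 2 - 9/l
(5 + T(f(-5)))*41 = (5 + (2 - 9/((-8*(-5)))))*41 = (5 + (2 - 9/40))*41 = (5 + 71/40)*41 = (271/40)*41 = 11111/40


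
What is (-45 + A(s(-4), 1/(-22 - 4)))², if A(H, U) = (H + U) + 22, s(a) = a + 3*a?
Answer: 1030225/676 ≈ 1524.0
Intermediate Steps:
s(a) = 4*a
A(H, U) = 22 + H + U
(-45 + A(s(-4), 1/(-22 - 4)))² = (-45 + (22 + 4*(-4) + 1/(-22 - 4)))² = (-45 + (22 - 16 + 1/(-26)))² = (-45 + (22 - 16 - 1/26))² = (-45 + 155/26)² = (-1015/26)² = 1030225/676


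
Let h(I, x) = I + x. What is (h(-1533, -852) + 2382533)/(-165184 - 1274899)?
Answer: -2380148/1440083 ≈ -1.6528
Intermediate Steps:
(h(-1533, -852) + 2382533)/(-165184 - 1274899) = ((-1533 - 852) + 2382533)/(-165184 - 1274899) = (-2385 + 2382533)/(-1440083) = 2380148*(-1/1440083) = -2380148/1440083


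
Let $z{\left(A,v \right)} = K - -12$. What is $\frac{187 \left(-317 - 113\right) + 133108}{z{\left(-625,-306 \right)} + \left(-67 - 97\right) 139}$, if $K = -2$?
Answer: $- \frac{26349}{11393} \approx -2.3127$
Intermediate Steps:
$z{\left(A,v \right)} = 10$ ($z{\left(A,v \right)} = -2 - -12 = -2 + 12 = 10$)
$\frac{187 \left(-317 - 113\right) + 133108}{z{\left(-625,-306 \right)} + \left(-67 - 97\right) 139} = \frac{187 \left(-317 - 113\right) + 133108}{10 + \left(-67 - 97\right) 139} = \frac{187 \left(-430\right) + 133108}{10 - 22796} = \frac{-80410 + 133108}{10 - 22796} = \frac{52698}{-22786} = 52698 \left(- \frac{1}{22786}\right) = - \frac{26349}{11393}$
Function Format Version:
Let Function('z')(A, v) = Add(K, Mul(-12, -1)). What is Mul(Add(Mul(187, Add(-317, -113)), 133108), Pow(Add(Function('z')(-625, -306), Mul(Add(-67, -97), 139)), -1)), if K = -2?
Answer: Rational(-26349, 11393) ≈ -2.3127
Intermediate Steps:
Function('z')(A, v) = 10 (Function('z')(A, v) = Add(-2, Mul(-12, -1)) = Add(-2, 12) = 10)
Mul(Add(Mul(187, Add(-317, -113)), 133108), Pow(Add(Function('z')(-625, -306), Mul(Add(-67, -97), 139)), -1)) = Mul(Add(Mul(187, Add(-317, -113)), 133108), Pow(Add(10, Mul(Add(-67, -97), 139)), -1)) = Mul(Add(Mul(187, -430), 133108), Pow(Add(10, Mul(-164, 139)), -1)) = Mul(Add(-80410, 133108), Pow(Add(10, -22796), -1)) = Mul(52698, Pow(-22786, -1)) = Mul(52698, Rational(-1, 22786)) = Rational(-26349, 11393)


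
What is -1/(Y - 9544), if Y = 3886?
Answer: 1/5658 ≈ 0.00017674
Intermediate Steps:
-1/(Y - 9544) = -1/(3886 - 9544) = -1/(-5658) = -1*(-1/5658) = 1/5658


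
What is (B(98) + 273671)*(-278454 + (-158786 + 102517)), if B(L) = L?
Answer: -91636780987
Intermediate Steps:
(B(98) + 273671)*(-278454 + (-158786 + 102517)) = (98 + 273671)*(-278454 + (-158786 + 102517)) = 273769*(-278454 - 56269) = 273769*(-334723) = -91636780987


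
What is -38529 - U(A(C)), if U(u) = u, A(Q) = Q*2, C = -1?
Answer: -38527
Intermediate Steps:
A(Q) = 2*Q
-38529 - U(A(C)) = -38529 - 2*(-1) = -38529 - 1*(-2) = -38529 + 2 = -38527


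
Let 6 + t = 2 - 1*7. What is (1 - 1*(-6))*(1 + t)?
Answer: -70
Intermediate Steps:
t = -11 (t = -6 + (2 - 1*7) = -6 + (2 - 7) = -6 - 5 = -11)
(1 - 1*(-6))*(1 + t) = (1 - 1*(-6))*(1 - 11) = (1 + 6)*(-10) = 7*(-10) = -70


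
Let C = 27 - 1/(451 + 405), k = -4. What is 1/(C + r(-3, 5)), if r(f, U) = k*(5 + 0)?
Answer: 856/5991 ≈ 0.14288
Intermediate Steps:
r(f, U) = -20 (r(f, U) = -4*(5 + 0) = -4*5 = -20)
C = 23111/856 (C = 27 - 1/856 = 23111/856 ≈ 26.999)
1/(C + r(-3, 5)) = 1/(23111/856 - 20) = 1/(5991/856) = 856/5991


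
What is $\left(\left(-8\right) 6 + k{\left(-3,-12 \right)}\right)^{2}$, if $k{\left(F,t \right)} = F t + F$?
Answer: $225$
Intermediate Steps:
$k{\left(F,t \right)} = F + F t$
$\left(\left(-8\right) 6 + k{\left(-3,-12 \right)}\right)^{2} = \left(\left(-8\right) 6 - 3 \left(1 - 12\right)\right)^{2} = \left(-48 - -33\right)^{2} = \left(-48 + 33\right)^{2} = \left(-15\right)^{2} = 225$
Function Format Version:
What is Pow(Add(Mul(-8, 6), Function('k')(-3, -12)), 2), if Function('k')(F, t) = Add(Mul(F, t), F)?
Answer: 225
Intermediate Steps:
Function('k')(F, t) = Add(F, Mul(F, t))
Pow(Add(Mul(-8, 6), Function('k')(-3, -12)), 2) = Pow(Add(Mul(-8, 6), Mul(-3, Add(1, -12))), 2) = Pow(Add(-48, Mul(-3, -11)), 2) = Pow(Add(-48, 33), 2) = Pow(-15, 2) = 225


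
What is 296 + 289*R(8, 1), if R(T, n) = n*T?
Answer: 2608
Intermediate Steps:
R(T, n) = T*n
296 + 289*R(8, 1) = 296 + 289*(8*1) = 296 + 289*8 = 296 + 2312 = 2608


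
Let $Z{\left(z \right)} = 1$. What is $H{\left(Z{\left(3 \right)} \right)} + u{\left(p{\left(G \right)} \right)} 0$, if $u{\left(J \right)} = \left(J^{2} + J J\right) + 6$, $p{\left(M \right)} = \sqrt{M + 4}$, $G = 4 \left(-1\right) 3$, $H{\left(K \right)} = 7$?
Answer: $7$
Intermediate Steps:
$G = -12$ ($G = \left(-4\right) 3 = -12$)
$p{\left(M \right)} = \sqrt{4 + M}$
$u{\left(J \right)} = 6 + 2 J^{2}$ ($u{\left(J \right)} = \left(J^{2} + J^{2}\right) + 6 = 2 J^{2} + 6 = 6 + 2 J^{2}$)
$H{\left(Z{\left(3 \right)} \right)} + u{\left(p{\left(G \right)} \right)} 0 = 7 + \left(6 + 2 \left(\sqrt{4 - 12}\right)^{2}\right) 0 = 7 + \left(6 + 2 \left(\sqrt{-8}\right)^{2}\right) 0 = 7 + \left(6 + 2 \left(2 i \sqrt{2}\right)^{2}\right) 0 = 7 + \left(6 + 2 \left(-8\right)\right) 0 = 7 + \left(6 - 16\right) 0 = 7 - 0 = 7 + 0 = 7$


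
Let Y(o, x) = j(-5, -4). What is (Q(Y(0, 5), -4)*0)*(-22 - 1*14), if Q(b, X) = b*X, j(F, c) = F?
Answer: 0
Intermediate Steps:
Y(o, x) = -5
Q(b, X) = X*b
(Q(Y(0, 5), -4)*0)*(-22 - 1*14) = (-4*(-5)*0)*(-22 - 1*14) = (20*0)*(-22 - 14) = 0*(-36) = 0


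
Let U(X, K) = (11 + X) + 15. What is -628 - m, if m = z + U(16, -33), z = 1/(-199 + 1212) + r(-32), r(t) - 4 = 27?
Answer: -710114/1013 ≈ -701.00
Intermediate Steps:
r(t) = 31 (r(t) = 4 + 27 = 31)
U(X, K) = 26 + X
z = 31404/1013 (z = 1/(-199 + 1212) + 31 = 1/1013 + 31 = 31404/1013 ≈ 31.001)
m = 73950/1013 (m = 31404/1013 + (26 + 16) = 31404/1013 + 42 = 73950/1013 ≈ 73.001)
-628 - m = -628 - 1*73950/1013 = -628 - 73950/1013 = -710114/1013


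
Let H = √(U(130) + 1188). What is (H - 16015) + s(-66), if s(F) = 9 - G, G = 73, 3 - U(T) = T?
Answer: -16079 + √1061 ≈ -16046.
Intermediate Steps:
U(T) = 3 - T
s(F) = -64 (s(F) = 9 - 1*73 = 9 - 73 = -64)
H = √1061 (H = √((3 - 1*130) + 1188) = √((3 - 130) + 1188) = √(-127 + 1188) = √1061 ≈ 32.573)
(H - 16015) + s(-66) = (√1061 - 16015) - 64 = (-16015 + √1061) - 64 = -16079 + √1061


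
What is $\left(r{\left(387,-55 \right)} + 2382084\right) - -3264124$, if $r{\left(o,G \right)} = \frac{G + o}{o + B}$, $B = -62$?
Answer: $\frac{1835017932}{325} \approx 5.6462 \cdot 10^{6}$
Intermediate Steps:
$r{\left(o,G \right)} = \frac{G + o}{-62 + o}$ ($r{\left(o,G \right)} = \frac{G + o}{o - 62} = \frac{G + o}{-62 + o}$)
$\left(r{\left(387,-55 \right)} + 2382084\right) - -3264124 = \left(\frac{-55 + 387}{-62 + 387} + 2382084\right) - -3264124 = \left(\frac{1}{325} \cdot 332 + 2382084\right) + 3264124 = \left(\frac{332}{325} + 2382084\right) + 3264124 = \frac{774177632}{325} + 3264124 = \frac{1835017932}{325}$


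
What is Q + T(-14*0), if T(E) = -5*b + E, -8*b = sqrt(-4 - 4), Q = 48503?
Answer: 48503 + 5*I*sqrt(2)/4 ≈ 48503.0 + 1.7678*I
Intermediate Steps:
b = -I*sqrt(2)/4 (b = -sqrt(-4 - 4)/8 = -I*sqrt(2)/4 ≈ -0.35355*I)
T(E) = E + 5*I*sqrt(2)/4 (T(E) = -(-5)*I*sqrt(2)/4 + E = 5*I*sqrt(2)/4 + E = E + 5*I*sqrt(2)/4)
Q + T(-14*0) = 48503 + (-14*0 + 5*I*sqrt(2)/4) = 48503 + (0 + 5*I*sqrt(2)/4) = 48503 + 5*I*sqrt(2)/4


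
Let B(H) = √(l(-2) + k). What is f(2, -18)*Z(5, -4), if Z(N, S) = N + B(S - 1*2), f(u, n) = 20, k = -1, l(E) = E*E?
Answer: 100 + 20*√3 ≈ 134.64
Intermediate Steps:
l(E) = E²
B(H) = √3 (B(H) = √((-2)² - 1) = √(4 - 1) = √3)
Z(N, S) = N + √3
f(2, -18)*Z(5, -4) = 20*(5 + √3) = 100 + 20*√3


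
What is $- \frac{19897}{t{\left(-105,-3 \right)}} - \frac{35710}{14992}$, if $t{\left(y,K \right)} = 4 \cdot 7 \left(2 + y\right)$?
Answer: $\frac{24413523}{5404616} \approx 4.5172$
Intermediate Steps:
$t{\left(y,K \right)} = 56 + 28 y$ ($t{\left(y,K \right)} = 28 \left(2 + y\right) = 56 + 28 y$)
$- \frac{19897}{t{\left(-105,-3 \right)}} - \frac{35710}{14992} = - \frac{19897}{56 + 28 \left(-105\right)} - \frac{35710}{14992} = - \frac{19897}{56 - 2940} - \frac{17855}{7496} = - \frac{19897}{-2884} - \frac{17855}{7496} = \left(-19897\right) \left(- \frac{1}{2884}\right) - \frac{17855}{7496} = \frac{19897}{2884} - \frac{17855}{7496} = \frac{24413523}{5404616}$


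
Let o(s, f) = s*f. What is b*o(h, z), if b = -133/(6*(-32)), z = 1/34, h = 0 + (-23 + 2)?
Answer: -931/2176 ≈ -0.42785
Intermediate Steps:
h = -21 (h = 0 - 21 = -21)
z = 1/34 ≈ 0.029412
o(s, f) = f*s
b = 133/192 (b = -133/(-192) = -133*(-1/192) = 133/192 ≈ 0.69271)
b*o(h, z) = 133*((1/34)*(-21))/192 = (133/192)*(-21/34) = -931/2176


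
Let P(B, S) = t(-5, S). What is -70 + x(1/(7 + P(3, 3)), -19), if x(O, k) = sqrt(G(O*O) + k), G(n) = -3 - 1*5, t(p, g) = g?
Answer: -70 + 3*I*sqrt(3) ≈ -70.0 + 5.1962*I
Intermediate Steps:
G(n) = -8 (G(n) = -3 - 5 = -8)
P(B, S) = S
x(O, k) = sqrt(-8 + k)
-70 + x(1/(7 + P(3, 3)), -19) = -70 + sqrt(-8 - 19) = -70 + sqrt(-27) = -70 + 3*I*sqrt(3)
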